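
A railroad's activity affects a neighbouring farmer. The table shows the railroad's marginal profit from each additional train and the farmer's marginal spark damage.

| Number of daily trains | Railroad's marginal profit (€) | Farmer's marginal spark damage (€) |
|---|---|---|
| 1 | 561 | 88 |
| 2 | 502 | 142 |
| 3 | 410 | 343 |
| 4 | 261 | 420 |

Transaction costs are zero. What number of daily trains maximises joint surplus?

Bargaining reaches the level where marginal profit last exceeds marginal spark damage.
That holds through level 3 (410 ≥ 343) but not at 4 (261 < 420).

3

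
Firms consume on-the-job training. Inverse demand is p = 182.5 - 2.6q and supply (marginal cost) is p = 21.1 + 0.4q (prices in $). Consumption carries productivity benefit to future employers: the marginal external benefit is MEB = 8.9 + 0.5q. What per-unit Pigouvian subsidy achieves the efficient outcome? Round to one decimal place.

subsidy = $43.0 per unit

Social marginal benefit = demand + MEB = 191.4 - 2.1q.
Set SMB = MC: 191.4 - 2.1q = 21.1 + 0.4q → q* = 68.1200.
The Pigouvian subsidy equals MEB at q*: 8.9 + 0.5×68.1200 = 42.9600.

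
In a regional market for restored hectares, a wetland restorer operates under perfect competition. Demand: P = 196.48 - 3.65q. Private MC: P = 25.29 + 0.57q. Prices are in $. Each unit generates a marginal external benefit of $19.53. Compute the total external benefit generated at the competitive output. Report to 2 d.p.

$792.26

Market equilibrium (private): 25.29 + 0.57q = 196.48 - 3.65q → q_m = 40.5664.
Total external benefit = MEB × q_m = 19.53 × 40.5664 = 792.2618.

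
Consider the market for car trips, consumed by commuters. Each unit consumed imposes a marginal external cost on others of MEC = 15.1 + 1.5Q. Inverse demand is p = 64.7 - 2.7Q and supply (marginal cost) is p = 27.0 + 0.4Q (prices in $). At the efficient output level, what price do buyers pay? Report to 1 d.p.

P = $51.4

Social marginal benefit = demand − MEC = 49.6 - 4.2Q.
Set SMB = MC: 49.6 - 4.2Q = 27.0 + 0.4Q → Q* = 4.9130.
Consumer price on the demand curve at Q*: 64.7 − 2.7×4.9130 = 51.4349.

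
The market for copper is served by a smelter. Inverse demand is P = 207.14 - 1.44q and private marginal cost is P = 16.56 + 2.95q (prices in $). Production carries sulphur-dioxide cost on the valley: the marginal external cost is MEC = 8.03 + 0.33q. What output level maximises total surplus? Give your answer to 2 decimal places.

q* = 38.68

Social marginal cost = private MC + MEC = 24.59 + 3.28q.
Set SMC = demand: 24.59 + 3.28q = 207.14 - 1.44q → q* = 38.6758.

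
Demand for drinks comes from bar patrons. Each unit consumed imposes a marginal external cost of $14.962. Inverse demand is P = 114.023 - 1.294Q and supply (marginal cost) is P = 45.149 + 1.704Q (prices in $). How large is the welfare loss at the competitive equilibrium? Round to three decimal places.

Market equilibrium (private): 45.149 + 1.704Q = 114.023 - 1.294Q → Q_m = 22.9733.
Social marginal benefit = demand − MEC = 99.061 - 1.294Q.
Set SMB = MC: 99.061 - 1.294Q = 45.149 + 1.704Q → Q* = 17.9827.
Height of the DWL triangle at Q_m is MC(Q_m) − SMB(Q_m) = MEC(Q_m) = 14.9620.
DWL = ½ × 4.9906 × 14.9620 = 37.3347.

DWL = $37.335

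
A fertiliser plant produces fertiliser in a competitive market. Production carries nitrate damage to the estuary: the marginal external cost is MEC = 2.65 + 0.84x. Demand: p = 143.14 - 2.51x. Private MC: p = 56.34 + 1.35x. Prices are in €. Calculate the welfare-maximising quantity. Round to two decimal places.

Social marginal cost = private MC + MEC = 58.99 + 2.19x.
Set SMC = demand: 58.99 + 2.19x = 143.14 - 2.51x → x* = 17.9043.

x* = 17.90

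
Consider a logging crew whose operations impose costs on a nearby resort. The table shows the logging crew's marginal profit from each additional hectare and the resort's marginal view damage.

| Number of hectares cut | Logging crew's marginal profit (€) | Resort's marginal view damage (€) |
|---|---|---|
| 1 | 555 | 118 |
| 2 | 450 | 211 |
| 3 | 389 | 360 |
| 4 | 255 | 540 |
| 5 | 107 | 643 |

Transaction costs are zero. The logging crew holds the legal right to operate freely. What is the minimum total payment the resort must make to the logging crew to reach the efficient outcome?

€362

Left alone the logging crew would choose level 5 (marginal profit stays positive).
Efficient level: k* = 3 (marginal profit ≥ marginal view damage through 3).
The resort must at least cover the logging crew's forgone profit from cutting 5→3: 255 + 107 = 362.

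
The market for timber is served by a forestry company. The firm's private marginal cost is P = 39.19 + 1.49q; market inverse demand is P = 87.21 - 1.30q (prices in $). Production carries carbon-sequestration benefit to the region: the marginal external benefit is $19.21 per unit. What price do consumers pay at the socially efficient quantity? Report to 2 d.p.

P = $55.88

Social marginal cost = private MC − MEB = 19.98 + 1.49q.
Set SMC = demand: 19.98 + 1.49q = 87.21 - 1.30q → q* = 24.0968.
Consumer price on the demand curve at q*: 87.21 − 1.30×24.0968 = 55.8842.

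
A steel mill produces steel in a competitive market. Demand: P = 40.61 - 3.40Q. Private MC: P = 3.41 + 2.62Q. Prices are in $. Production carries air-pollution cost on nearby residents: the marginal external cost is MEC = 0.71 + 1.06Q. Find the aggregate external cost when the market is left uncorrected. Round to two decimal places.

$24.63

Market equilibrium (private): 3.41 + 2.62Q = 40.61 - 3.40Q → Q_m = 6.1794.
Total external cost = ∫₀^{Q_m} (0.71 + 1.06Q) dQ = 0.71×6.1794 + ½×1.06×6.1794² = 24.6254.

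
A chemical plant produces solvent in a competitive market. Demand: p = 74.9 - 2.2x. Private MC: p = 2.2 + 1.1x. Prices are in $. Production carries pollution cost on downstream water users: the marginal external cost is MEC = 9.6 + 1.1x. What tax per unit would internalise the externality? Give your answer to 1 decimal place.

Social marginal cost = private MC + MEC = 11.8 + 2.2x.
Set SMC = demand: 11.8 + 2.2x = 74.9 - 2.2x → x* = 14.3409.
The Pigouvian tax equals MEC at x*: 9.6 + 1.1×14.3409 = 25.3750.

tax = $25.4 per unit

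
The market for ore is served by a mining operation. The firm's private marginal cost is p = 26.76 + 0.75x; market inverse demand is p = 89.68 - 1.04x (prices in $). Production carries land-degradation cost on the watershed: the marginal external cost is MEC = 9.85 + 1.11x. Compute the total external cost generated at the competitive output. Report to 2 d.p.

Market equilibrium (private): 26.76 + 0.75x = 89.68 - 1.04x → x_m = 35.1508.
Total external cost = ∫₀^{x_m} (9.85 + 1.11x) dx = 9.85×35.1508 + ½×1.11×35.1508² = 1031.9816.

$1031.98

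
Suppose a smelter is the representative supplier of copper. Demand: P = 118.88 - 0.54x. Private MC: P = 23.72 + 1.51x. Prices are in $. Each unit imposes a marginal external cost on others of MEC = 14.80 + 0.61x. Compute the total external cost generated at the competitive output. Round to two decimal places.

Market equilibrium (private): 23.72 + 1.51x = 118.88 - 0.54x → x_m = 46.4195.
Total external cost = ∫₀^{x_m} (14.80 + 0.61x) dx = 14.80×46.4195 + ½×0.61×46.4195² = 1344.2134.

$1344.21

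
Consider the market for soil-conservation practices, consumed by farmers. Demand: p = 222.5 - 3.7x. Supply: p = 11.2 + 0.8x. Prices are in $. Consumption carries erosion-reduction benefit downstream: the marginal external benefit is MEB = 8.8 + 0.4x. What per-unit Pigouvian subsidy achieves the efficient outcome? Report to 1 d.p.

Social marginal benefit = demand + MEB = 231.3 - 3.3x.
Set SMB = MC: 231.3 - 3.3x = 11.2 + 0.8x → x* = 53.6829.
The Pigouvian subsidy equals MEB at x*: 8.8 + 0.4×53.6829 = 30.2732.

subsidy = $30.3 per unit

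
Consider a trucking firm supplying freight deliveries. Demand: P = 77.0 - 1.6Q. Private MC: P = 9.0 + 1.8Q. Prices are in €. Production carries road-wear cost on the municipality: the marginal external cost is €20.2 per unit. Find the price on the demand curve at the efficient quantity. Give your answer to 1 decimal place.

Social marginal cost = private MC + MEC = 29.2 + 1.8Q.
Set SMC = demand: 29.2 + 1.8Q = 77.0 - 1.6Q → Q* = 14.0588.
Consumer price on the demand curve at Q*: 77.0 − 1.6×14.0588 = 54.5059.

P = €54.5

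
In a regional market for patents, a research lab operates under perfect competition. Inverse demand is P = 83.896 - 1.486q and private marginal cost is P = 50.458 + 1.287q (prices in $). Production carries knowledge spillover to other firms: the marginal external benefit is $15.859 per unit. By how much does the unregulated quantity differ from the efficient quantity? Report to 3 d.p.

Market equilibrium (private): 50.458 + 1.287q = 83.896 - 1.486q → q_m = 12.0584.
Social marginal cost = private MC − MEB = 34.599 + 1.287q.
Set SMC = demand: 34.599 + 1.287q = 83.896 - 1.486q → q* = 17.7775.
Gap = |12.0584 − 17.7775| = 5.7191.

5.719 units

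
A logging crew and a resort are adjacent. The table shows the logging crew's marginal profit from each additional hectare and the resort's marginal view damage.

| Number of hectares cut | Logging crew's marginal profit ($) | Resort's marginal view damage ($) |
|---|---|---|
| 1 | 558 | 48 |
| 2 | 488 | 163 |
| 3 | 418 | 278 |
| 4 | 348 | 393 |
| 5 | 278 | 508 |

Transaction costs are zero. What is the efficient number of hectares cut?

Bargaining reaches the level where marginal profit last exceeds marginal view damage.
That holds through level 3 (418 ≥ 278) but not at 4 (348 < 393).

3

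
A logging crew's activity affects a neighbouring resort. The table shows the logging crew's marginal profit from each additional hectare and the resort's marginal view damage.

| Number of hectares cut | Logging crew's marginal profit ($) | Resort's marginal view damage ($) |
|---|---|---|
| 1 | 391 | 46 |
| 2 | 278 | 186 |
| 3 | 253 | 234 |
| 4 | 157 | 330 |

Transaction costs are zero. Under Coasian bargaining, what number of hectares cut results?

Bargaining reaches the level where marginal profit last exceeds marginal view damage.
That holds through level 3 (253 ≥ 234) but not at 4 (157 < 330).

3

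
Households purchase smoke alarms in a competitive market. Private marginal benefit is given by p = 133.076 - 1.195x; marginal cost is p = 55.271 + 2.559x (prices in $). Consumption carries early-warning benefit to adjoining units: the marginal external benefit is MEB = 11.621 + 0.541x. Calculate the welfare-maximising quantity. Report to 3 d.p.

Social marginal benefit = demand + MEB = 144.697 - 0.654x.
Set SMB = MC: 144.697 - 0.654x = 55.271 + 2.559x → x* = 27.8326.

x* = 27.833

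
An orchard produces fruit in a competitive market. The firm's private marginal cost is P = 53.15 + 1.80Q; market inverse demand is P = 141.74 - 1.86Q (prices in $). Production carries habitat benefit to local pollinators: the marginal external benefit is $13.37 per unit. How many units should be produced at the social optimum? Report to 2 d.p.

Q* = 27.86

Social marginal cost = private MC − MEB = 39.78 + 1.80Q.
Set SMC = demand: 39.78 + 1.80Q = 141.74 - 1.86Q → Q* = 27.8579.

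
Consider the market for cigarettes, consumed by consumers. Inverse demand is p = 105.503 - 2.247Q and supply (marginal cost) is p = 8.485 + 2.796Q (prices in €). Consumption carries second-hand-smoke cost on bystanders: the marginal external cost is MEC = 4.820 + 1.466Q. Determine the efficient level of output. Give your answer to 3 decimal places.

Q* = 14.165

Social marginal benefit = demand − MEC = 100.683 - 3.713Q.
Set SMB = MC: 100.683 - 3.713Q = 8.485 + 2.796Q → Q* = 14.1647.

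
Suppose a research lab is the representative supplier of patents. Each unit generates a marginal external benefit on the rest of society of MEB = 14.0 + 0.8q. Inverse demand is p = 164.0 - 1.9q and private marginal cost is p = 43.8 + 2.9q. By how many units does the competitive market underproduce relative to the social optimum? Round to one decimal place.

Market equilibrium (private): 43.8 + 2.9q = 164.0 - 1.9q → q_m = 25.0417.
Social marginal cost = private MC − MEB = 29.8 + 2.1q.
Set SMC = demand: 29.8 + 2.1q = 164.0 - 1.9q → q* = 33.5500.
Gap = |25.0417 − 33.5500| = 8.5083.

8.5 units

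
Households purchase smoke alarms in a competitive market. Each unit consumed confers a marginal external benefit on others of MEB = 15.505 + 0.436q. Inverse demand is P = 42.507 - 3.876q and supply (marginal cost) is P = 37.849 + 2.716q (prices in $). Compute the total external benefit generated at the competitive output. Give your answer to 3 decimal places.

Market equilibrium (private): 37.849 + 2.716q = 42.507 - 3.876q → q_m = 0.7066.
Total external benefit = ∫₀^{q_m} (15.505 + 0.436q) dq = 15.505×0.7066 + ½×0.436×0.7066² = 11.0647.

$11.065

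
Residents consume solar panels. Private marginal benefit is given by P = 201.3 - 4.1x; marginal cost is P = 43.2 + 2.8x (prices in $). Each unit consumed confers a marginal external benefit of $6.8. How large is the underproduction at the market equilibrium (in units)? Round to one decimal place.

1.0 units

Market equilibrium (private): 43.2 + 2.8x = 201.3 - 4.1x → x_m = 22.9130.
Social marginal benefit = demand + MEB = 208.1 - 4.1x.
Set SMB = MC: 208.1 - 4.1x = 43.2 + 2.8x → x* = 23.8986.
Gap = |22.9130 − 23.8986| = 0.9856.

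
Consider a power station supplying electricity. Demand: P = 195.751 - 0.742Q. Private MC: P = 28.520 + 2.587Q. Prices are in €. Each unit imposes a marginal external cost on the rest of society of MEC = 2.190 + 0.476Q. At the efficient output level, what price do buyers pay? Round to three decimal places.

P = €163.567

Social marginal cost = private MC + MEC = 30.710 + 3.063Q.
Set SMC = demand: 30.710 + 3.063Q = 195.751 - 0.742Q → Q* = 43.3748.
Consumer price on the demand curve at Q*: 195.751 − 0.742×43.3748 = 163.5669.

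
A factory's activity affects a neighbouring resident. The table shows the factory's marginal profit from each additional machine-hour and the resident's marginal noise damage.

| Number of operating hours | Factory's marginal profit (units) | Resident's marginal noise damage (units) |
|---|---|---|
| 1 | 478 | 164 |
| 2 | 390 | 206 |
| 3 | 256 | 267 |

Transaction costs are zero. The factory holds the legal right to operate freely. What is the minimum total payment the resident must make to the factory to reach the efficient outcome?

Left alone the factory would choose level 3 (marginal profit stays positive).
Efficient level: k* = 2 (marginal profit ≥ marginal noise damage through 2).
The resident must at least cover the factory's forgone profit from cutting 3→2: 256 = 256.

256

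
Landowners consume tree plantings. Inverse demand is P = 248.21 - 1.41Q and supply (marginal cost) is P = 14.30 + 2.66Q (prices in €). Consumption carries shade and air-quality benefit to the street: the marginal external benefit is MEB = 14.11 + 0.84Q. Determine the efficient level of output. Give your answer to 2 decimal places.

Social marginal benefit = demand + MEB = 262.32 - 0.57Q.
Set SMB = MC: 262.32 - 0.57Q = 14.30 + 2.66Q → Q* = 76.7864.

Q* = 76.79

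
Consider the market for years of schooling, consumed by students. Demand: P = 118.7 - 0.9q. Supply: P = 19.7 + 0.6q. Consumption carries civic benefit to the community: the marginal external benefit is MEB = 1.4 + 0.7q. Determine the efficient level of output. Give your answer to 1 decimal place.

Social marginal benefit = demand + MEB = 120.1 - 0.2q.
Set SMB = MC: 120.1 - 0.2q = 19.7 + 0.6q → q* = 125.5000.

q* = 125.5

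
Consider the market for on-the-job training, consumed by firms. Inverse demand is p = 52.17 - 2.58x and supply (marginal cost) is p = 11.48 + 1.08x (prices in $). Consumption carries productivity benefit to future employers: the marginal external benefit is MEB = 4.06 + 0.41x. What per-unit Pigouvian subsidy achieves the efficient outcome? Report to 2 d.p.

subsidy = $9.71 per unit

Social marginal benefit = demand + MEB = 56.23 - 2.17x.
Set SMB = MC: 56.23 - 2.17x = 11.48 + 1.08x → x* = 13.7692.
The Pigouvian subsidy equals MEB at x*: 4.06 + 0.41×13.7692 = 9.7054.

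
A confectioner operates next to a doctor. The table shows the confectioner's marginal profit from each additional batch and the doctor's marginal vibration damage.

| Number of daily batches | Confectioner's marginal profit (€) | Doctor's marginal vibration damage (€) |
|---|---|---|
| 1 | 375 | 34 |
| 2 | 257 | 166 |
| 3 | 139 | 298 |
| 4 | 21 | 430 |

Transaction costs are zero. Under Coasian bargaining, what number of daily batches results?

2

Bargaining reaches the level where marginal profit last exceeds marginal vibration damage.
That holds through level 2 (257 ≥ 166) but not at 3 (139 < 298).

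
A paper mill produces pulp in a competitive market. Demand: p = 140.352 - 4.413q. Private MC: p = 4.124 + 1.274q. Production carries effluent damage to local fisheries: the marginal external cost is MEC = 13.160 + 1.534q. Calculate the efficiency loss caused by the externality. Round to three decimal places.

Market equilibrium (private): 4.124 + 1.274q = 140.352 - 4.413q → q_m = 23.9543.
Social marginal cost = private MC + MEC = 17.284 + 2.808q.
Set SMC = demand: 17.284 + 2.808q = 140.352 - 4.413q → q* = 17.0431.
Between q* and q_m the wedge SMC − demand runs linearly from 0 to MEC(q_m), so the loss is a triangle.
DWL = ½ × 6.9112 × 49.9059 = 172.4548.

DWL = 172.455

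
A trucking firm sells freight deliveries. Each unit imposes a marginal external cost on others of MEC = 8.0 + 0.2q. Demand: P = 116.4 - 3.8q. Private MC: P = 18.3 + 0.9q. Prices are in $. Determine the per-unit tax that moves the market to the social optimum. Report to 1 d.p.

Social marginal cost = private MC + MEC = 26.3 + 1.1q.
Set SMC = demand: 26.3 + 1.1q = 116.4 - 3.8q → q* = 18.3878.
The Pigouvian tax equals MEC at q*: 8.0 + 0.2×18.3878 = 11.6776.

tax = $11.7 per unit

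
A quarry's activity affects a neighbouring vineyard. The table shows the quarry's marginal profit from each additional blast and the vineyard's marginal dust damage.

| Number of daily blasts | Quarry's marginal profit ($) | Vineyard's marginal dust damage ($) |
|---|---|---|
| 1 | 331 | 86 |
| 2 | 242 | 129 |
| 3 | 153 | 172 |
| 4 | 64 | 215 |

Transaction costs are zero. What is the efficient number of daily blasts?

Bargaining reaches the level where marginal profit last exceeds marginal dust damage.
That holds through level 2 (242 ≥ 129) but not at 3 (153 < 172).

2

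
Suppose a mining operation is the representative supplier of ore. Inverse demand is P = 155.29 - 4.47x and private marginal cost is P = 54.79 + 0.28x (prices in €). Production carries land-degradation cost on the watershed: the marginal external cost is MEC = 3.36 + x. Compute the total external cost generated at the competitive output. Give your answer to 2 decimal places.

Market equilibrium (private): 54.79 + 0.28x = 155.29 - 4.47x → x_m = 21.1579.
Total external cost = ∫₀^{x_m} (3.36 + 1.00x) dx = 3.36×21.1579 + ½×1.00×21.1579² = 294.9189.

€294.92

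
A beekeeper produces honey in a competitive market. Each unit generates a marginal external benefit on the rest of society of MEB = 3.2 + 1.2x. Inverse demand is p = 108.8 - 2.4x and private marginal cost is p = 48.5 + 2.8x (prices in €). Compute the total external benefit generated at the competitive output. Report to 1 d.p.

Market equilibrium (private): 48.5 + 2.8x = 108.8 - 2.4x → x_m = 11.5962.
Total external benefit = ∫₀^{x_m} (3.2 + 1.2x) dx = 3.2×11.5962 + ½×1.2×11.5962² = 117.7910.

€117.8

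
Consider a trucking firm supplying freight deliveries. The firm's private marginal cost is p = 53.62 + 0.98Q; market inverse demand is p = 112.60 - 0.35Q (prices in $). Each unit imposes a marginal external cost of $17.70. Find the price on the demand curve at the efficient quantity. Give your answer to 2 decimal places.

P = $101.74

Social marginal cost = private MC + MEC = 71.32 + 0.98Q.
Set SMC = demand: 71.32 + 0.98Q = 112.60 - 0.35Q → Q* = 31.0376.
Consumer price on the demand curve at Q*: 112.60 − 0.35×31.0376 = 101.7368.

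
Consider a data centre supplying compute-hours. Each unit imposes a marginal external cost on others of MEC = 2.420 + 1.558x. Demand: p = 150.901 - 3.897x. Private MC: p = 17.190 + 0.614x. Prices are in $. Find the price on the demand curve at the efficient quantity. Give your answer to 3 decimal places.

Social marginal cost = private MC + MEC = 19.610 + 2.172x.
Set SMC = demand: 19.610 + 2.172x = 150.901 - 3.897x → x* = 21.6331.
Consumer price on the demand curve at x*: 150.901 − 3.897×21.6331 = 66.5968.

P = $66.597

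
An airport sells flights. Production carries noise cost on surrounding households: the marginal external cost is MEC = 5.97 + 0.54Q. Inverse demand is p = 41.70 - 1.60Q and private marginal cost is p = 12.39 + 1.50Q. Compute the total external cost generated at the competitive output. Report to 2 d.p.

Market equilibrium (private): 12.39 + 1.50Q = 41.70 - 1.60Q → Q_m = 9.4548.
Total external cost = ∫₀^{Q_m} (5.97 + 0.54Q) dQ = 5.97×9.4548 + ½×0.54×9.4548² = 80.5813.

80.58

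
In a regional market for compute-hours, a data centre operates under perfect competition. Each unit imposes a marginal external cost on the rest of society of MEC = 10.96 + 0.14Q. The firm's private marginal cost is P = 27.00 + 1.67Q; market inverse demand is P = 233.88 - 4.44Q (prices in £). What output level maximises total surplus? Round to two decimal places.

Q* = 31.35

Social marginal cost = private MC + MEC = 37.96 + 1.81Q.
Set SMC = demand: 37.96 + 1.81Q = 233.88 - 4.44Q → Q* = 31.3472.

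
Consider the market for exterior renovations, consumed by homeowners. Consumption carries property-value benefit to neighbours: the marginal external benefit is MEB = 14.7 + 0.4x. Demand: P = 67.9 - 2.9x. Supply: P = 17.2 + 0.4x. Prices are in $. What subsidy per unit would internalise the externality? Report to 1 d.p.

subsidy = $23.7 per unit

Social marginal benefit = demand + MEB = 82.6 - 2.5x.
Set SMB = MC: 82.6 - 2.5x = 17.2 + 0.4x → x* = 22.5517.
The Pigouvian subsidy equals MEB at x*: 14.7 + 0.4×22.5517 = 23.7207.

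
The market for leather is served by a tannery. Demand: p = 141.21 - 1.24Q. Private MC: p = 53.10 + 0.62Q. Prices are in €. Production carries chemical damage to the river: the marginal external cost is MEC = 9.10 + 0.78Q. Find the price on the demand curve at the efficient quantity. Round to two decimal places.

P = €104.10

Social marginal cost = private MC + MEC = 62.20 + 1.40Q.
Set SMC = demand: 62.20 + 1.40Q = 141.21 - 1.24Q → Q* = 29.9280.
Consumer price on the demand curve at Q*: 141.21 − 1.24×29.9280 = 104.0993.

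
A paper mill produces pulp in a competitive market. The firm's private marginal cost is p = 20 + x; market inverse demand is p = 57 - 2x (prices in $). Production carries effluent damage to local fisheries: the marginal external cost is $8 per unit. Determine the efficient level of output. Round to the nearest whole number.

x* = 10

Social marginal cost = private MC + MEC = 28 + x.
Set SMC = demand: 28 + x = 57 - 2x → x* = 9.6667.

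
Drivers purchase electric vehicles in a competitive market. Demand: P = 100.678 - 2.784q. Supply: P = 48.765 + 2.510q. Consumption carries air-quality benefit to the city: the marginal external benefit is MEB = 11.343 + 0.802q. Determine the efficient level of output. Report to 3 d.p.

Social marginal benefit = demand + MEB = 112.021 - 1.982q.
Set SMB = MC: 112.021 - 1.982q = 48.765 + 2.510q → q* = 14.0819.

q* = 14.082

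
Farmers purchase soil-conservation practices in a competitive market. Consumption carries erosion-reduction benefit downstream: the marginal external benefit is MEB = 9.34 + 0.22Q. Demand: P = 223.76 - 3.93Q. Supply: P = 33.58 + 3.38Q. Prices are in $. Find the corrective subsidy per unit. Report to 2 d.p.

subsidy = $15.53 per unit

Social marginal benefit = demand + MEB = 233.10 - 3.71Q.
Set SMB = MC: 233.10 - 3.71Q = 33.58 + 3.38Q → Q* = 28.1410.
The Pigouvian subsidy equals MEB at Q*: 9.34 + 0.22×28.1410 = 15.5310.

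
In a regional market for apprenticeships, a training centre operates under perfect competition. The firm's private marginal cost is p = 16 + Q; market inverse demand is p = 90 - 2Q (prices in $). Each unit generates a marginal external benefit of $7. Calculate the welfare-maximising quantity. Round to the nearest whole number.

Social marginal cost = private MC − MEB = 9 + Q.
Set SMC = demand: 9 + Q = 90 - 2Q → Q* = 27.0000.

Q* = 27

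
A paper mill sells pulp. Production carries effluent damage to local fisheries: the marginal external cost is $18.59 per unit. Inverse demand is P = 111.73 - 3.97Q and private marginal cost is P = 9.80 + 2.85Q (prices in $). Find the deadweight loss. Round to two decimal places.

Market equilibrium (private): 9.80 + 2.85Q = 111.73 - 3.97Q → Q_m = 14.9457.
Social marginal cost = private MC + MEC = 28.39 + 2.85Q.
Set SMC = demand: 28.39 + 2.85Q = 111.73 - 3.97Q → Q* = 12.2199.
Between Q* and Q_m the wedge SMC − demand runs linearly from 0 to MEC(Q_m), so the loss is a triangle.
DWL = ½ × 2.7258 × 18.5900 = 25.3363.

DWL = $25.34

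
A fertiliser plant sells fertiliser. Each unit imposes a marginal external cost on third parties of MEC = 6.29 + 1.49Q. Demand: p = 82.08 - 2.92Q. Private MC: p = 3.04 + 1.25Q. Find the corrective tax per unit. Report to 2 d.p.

tax = 25.44 per unit

Social marginal cost = private MC + MEC = 9.33 + 2.74Q.
Set SMC = demand: 9.33 + 2.74Q = 82.08 - 2.92Q → Q* = 12.8534.
The Pigouvian tax equals MEC at Q*: 6.29 + 1.49×12.8534 = 25.4416.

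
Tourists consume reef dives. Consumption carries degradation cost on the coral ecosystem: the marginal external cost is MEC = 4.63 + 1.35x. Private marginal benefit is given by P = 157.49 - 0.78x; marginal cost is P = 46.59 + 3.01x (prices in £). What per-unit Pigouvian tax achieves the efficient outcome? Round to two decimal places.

tax = £32.54 per unit

Social marginal benefit = demand − MEC = 152.86 - 2.13x.
Set SMB = MC: 152.86 - 2.13x = 46.59 + 3.01x → x* = 20.6751.
The Pigouvian tax equals MEC at x*: 4.63 + 1.35×20.6751 = 32.5414.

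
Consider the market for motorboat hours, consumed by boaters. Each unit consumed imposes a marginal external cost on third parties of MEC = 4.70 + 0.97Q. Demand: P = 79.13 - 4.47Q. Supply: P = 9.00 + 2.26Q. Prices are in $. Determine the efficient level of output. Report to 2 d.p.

Q* = 8.50

Social marginal benefit = demand − MEC = 74.43 - 5.44Q.
Set SMB = MC: 74.43 - 5.44Q = 9.00 + 2.26Q → Q* = 8.4974.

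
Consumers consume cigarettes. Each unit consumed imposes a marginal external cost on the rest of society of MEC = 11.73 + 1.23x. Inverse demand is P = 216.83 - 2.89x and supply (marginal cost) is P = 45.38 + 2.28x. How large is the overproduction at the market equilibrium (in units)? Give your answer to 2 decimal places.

8.21 units

Market equilibrium (private): 45.38 + 2.28x = 216.83 - 2.89x → x_m = 33.1625.
Social marginal benefit = demand − MEC = 205.10 - 4.12x.
Set SMB = MC: 205.10 - 4.12x = 45.38 + 2.28x → x* = 24.9563.
Gap = |33.1625 − 24.9563| = 8.2062.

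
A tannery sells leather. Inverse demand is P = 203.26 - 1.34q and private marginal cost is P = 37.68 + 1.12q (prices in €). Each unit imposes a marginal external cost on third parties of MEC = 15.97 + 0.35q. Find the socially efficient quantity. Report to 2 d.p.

Social marginal cost = private MC + MEC = 53.65 + 1.47q.
Set SMC = demand: 53.65 + 1.47q = 203.26 - 1.34q → q* = 53.2420.

q* = 53.24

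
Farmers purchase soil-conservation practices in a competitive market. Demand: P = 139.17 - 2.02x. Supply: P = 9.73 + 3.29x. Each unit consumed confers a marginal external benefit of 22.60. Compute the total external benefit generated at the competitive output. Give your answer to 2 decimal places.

Market equilibrium (private): 9.73 + 3.29x = 139.17 - 2.02x → x_m = 24.3766.
Total external benefit = MEB × x_m = 22.60 × 24.3766 = 550.9112.

550.91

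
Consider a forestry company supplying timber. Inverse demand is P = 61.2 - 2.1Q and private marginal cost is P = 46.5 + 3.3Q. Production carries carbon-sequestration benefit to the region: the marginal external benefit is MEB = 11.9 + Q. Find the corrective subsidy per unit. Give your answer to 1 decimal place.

Social marginal cost = private MC − MEB = 34.6 + 2.3Q.
Set SMC = demand: 34.6 + 2.3Q = 61.2 - 2.1Q → Q* = 6.0455.
The Pigouvian subsidy equals MEB at Q*: 11.9 + 1.0×6.0455 = 17.9455.

subsidy = 17.9 per unit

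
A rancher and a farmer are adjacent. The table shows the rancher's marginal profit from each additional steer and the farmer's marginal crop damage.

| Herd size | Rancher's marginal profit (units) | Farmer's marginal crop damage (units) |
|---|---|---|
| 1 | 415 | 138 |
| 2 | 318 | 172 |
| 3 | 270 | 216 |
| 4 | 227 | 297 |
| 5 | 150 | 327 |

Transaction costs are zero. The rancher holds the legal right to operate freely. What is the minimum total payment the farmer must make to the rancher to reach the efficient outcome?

Left alone the rancher would choose level 5 (marginal profit stays positive).
Efficient level: k* = 3 (marginal profit ≥ marginal crop damage through 3).
The farmer must at least cover the rancher's forgone profit from cutting 5→3: 227 + 150 = 377.

377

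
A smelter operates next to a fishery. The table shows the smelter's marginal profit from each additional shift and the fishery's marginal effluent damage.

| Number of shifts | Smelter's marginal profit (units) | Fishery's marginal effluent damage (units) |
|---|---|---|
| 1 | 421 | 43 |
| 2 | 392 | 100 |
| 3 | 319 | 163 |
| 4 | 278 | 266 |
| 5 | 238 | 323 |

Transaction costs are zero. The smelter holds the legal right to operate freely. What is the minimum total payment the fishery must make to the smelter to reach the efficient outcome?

Left alone the smelter would choose level 5 (marginal profit stays positive).
Efficient level: k* = 4 (marginal profit ≥ marginal effluent damage through 4).
The fishery must at least cover the smelter's forgone profit from cutting 5→4: 238 = 238.

238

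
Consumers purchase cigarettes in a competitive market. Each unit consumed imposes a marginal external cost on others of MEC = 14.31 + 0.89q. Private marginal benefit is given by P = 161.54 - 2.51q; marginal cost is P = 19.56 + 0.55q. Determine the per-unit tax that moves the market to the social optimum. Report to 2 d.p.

tax = 43.08 per unit

Social marginal benefit = demand − MEC = 147.23 - 3.40q.
Set SMB = MC: 147.23 - 3.40q = 19.56 + 0.55q → q* = 32.3215.
The Pigouvian tax equals MEC at q*: 14.31 + 0.89×32.3215 = 43.0761.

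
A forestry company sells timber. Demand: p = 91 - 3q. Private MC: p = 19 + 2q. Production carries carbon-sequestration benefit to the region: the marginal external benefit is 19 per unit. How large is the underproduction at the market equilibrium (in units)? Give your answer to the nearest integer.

Market equilibrium (private): 19 + 2q = 91 - 3q → q_m = 14.4000.
Social marginal cost = private MC − MEB = 0 + 2q.
Set SMC = demand: 0 + 2q = 91 - 3q → q* = 18.2000.
Gap = |14.4000 − 18.2000| = 3.8000.

4 units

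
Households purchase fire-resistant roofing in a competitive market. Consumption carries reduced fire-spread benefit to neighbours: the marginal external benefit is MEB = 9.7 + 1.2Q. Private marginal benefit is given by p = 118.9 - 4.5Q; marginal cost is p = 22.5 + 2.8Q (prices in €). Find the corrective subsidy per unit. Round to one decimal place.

subsidy = €30.6 per unit

Social marginal benefit = demand + MEB = 128.6 - 3.3Q.
Set SMB = MC: 128.6 - 3.3Q = 22.5 + 2.8Q → Q* = 17.3934.
The Pigouvian subsidy equals MEB at Q*: 9.7 + 1.2×17.3934 = 30.5721.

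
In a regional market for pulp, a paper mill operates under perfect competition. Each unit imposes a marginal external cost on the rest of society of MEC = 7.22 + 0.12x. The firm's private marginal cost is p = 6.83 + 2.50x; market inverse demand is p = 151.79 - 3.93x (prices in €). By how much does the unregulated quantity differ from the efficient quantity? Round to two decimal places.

1.52 units

Market equilibrium (private): 6.83 + 2.50x = 151.79 - 3.93x → x_m = 22.5443.
Social marginal cost = private MC + MEC = 14.05 + 2.62x.
Set SMC = demand: 14.05 + 2.62x = 151.79 - 3.93x → x* = 21.0290.
Gap = |22.5443 − 21.0290| = 1.5153.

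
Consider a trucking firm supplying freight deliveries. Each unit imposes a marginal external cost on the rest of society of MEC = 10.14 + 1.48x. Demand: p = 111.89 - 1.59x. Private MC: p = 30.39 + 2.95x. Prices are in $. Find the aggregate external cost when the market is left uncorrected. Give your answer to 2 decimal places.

Market equilibrium (private): 30.39 + 2.95x = 111.89 - 1.59x → x_m = 17.9515.
Total external cost = ∫₀^{x_m} (10.14 + 1.48x) dx = 10.14×17.9515 + ½×1.48×17.9515² = 420.4979.

$420.50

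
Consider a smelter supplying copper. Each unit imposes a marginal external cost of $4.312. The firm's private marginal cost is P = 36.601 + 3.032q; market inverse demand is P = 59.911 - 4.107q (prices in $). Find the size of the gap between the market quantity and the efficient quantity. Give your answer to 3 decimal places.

Market equilibrium (private): 36.601 + 3.032q = 59.911 - 4.107q → q_m = 3.2652.
Social marginal cost = private MC + MEC = 40.913 + 3.032q.
Set SMC = demand: 40.913 + 3.032q = 59.911 - 4.107q → q* = 2.6612.
Gap = |3.2652 − 2.6612| = 0.6040.

0.604 units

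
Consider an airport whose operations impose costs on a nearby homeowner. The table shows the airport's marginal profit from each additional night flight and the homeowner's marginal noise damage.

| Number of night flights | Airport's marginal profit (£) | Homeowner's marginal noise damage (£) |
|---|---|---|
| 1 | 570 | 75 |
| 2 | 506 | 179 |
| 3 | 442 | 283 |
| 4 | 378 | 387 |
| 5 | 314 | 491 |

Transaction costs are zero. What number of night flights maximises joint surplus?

3

Bargaining reaches the level where marginal profit last exceeds marginal noise damage.
That holds through level 3 (442 ≥ 283) but not at 4 (378 < 387).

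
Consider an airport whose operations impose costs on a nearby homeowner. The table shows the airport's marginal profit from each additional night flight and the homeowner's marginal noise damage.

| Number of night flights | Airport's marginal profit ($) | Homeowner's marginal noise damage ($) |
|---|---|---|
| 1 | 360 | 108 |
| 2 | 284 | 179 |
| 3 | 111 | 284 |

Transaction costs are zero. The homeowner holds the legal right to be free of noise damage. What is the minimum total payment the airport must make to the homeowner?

$287

Efficient level: marginal profit ≥ marginal noise damage through level 2, so k* = 2.
With the homeowner holding the right, the airport must at least compensate total damage at k*: 108 + 179 = 287.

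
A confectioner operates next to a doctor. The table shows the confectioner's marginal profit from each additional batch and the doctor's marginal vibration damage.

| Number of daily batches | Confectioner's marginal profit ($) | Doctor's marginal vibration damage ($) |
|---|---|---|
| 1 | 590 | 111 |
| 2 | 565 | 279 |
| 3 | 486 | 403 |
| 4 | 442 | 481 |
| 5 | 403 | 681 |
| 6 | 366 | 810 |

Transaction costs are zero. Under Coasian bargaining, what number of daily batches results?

3

Bargaining reaches the level where marginal profit last exceeds marginal vibration damage.
That holds through level 3 (486 ≥ 403) but not at 4 (442 < 481).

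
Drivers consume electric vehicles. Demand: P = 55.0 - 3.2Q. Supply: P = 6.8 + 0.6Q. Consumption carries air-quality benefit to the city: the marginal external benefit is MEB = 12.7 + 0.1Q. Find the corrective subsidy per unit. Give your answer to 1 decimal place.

subsidy = 14.3 per unit

Social marginal benefit = demand + MEB = 67.7 - 3.1Q.
Set SMB = MC: 67.7 - 3.1Q = 6.8 + 0.6Q → Q* = 16.4595.
The Pigouvian subsidy equals MEB at Q*: 12.7 + 0.1×16.4595 = 14.3460.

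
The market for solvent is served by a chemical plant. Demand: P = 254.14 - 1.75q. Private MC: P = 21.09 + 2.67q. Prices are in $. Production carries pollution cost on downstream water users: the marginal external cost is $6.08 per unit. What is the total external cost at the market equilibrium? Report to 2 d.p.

Market equilibrium (private): 21.09 + 2.67q = 254.14 - 1.75q → q_m = 52.7262.
Total external cost = MEC × q_m = 6.08 × 52.7262 = 320.5753.

$320.58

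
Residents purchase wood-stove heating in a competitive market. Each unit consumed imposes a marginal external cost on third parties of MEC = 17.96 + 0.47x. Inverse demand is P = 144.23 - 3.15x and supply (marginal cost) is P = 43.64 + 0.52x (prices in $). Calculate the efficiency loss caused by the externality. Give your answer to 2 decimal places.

Market equilibrium (private): 43.64 + 0.52x = 144.23 - 3.15x → x_m = 27.4087.
Social marginal benefit = demand − MEC = 126.27 - 3.62x.
Set SMB = MC: 126.27 - 3.62x = 43.64 + 0.52x → x* = 19.9589.
The loss is the area between SMB and MC from x* to x_m; with linear curves that's a triangle of height MEC(x_m).
DWL = ½ × 7.4498 × 30.8421 = 114.8837.

DWL = $114.88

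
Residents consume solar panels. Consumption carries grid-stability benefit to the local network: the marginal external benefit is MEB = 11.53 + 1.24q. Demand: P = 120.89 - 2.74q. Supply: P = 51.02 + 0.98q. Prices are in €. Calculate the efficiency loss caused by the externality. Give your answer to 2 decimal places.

Market equilibrium (private): 51.02 + 0.98q = 120.89 - 2.74q → q_m = 18.7823.
Social marginal benefit = demand + MEB = 132.42 - 1.50q.
Set SMB = MC: 132.42 - 1.50q = 51.02 + 0.98q → q* = 32.8226.
The loss is the area between SMB and MC from q* to q_m; with linear curves that's a triangle of height MEB(q_m).
DWL = ½ × 14.0403 × 34.8200 = 244.4416.

DWL = €244.44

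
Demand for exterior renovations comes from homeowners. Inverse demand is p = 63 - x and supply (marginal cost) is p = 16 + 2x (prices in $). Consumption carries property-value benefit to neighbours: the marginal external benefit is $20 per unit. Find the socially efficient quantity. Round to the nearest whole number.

x* = 22

Social marginal benefit = demand + MEB = 83 - x.
Set SMB = MC: 83 - x = 16 + 2x → x* = 22.3333.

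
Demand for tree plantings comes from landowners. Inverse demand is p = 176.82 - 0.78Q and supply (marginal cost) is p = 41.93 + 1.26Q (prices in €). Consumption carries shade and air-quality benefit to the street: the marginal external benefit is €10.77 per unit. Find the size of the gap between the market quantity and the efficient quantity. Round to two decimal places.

Market equilibrium (private): 41.93 + 1.26Q = 176.82 - 0.78Q → Q_m = 66.1225.
Social marginal benefit = demand + MEB = 187.59 - 0.78Q.
Set SMB = MC: 187.59 - 0.78Q = 41.93 + 1.26Q → Q* = 71.4020.
Gap = |66.1225 − 71.4020| = 5.2795.

5.28 units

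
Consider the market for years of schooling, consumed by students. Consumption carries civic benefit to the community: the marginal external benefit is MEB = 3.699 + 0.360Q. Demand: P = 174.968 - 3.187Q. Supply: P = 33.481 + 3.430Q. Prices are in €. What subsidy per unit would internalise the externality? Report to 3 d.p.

Social marginal benefit = demand + MEB = 178.667 - 2.827Q.
Set SMB = MC: 178.667 - 2.827Q = 33.481 + 3.430Q → Q* = 23.2038.
The Pigouvian subsidy equals MEB at Q*: 3.699 + 0.360×23.2038 = 12.0524.

subsidy = €12.052 per unit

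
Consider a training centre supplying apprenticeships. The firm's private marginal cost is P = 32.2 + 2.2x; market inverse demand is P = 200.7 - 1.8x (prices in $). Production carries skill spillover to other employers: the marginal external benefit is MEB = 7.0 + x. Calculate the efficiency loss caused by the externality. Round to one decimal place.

DWL = $402.2

Market equilibrium (private): 32.2 + 2.2x = 200.7 - 1.8x → x_m = 42.1250.
Social marginal cost = private MC − MEB = 25.2 + 1.2x.
Set SMC = demand: 25.2 + 1.2x = 200.7 - 1.8x → x* = 58.5000.
Between x* and x_m the wedge demand − SMC runs linearly from 0 to MEB(x_m), so the loss is a triangle.
DWL = ½ × 16.3750 × 49.1250 = 402.2109.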